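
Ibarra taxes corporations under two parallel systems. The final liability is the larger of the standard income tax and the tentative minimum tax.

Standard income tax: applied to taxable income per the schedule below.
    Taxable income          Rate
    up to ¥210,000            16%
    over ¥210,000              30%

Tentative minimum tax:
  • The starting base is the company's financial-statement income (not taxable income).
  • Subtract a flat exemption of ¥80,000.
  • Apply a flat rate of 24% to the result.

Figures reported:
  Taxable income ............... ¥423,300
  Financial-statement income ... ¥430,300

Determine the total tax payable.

¥97,590

Standard income tax:
  ¥210,000 × 16% = ¥33,600
  ¥213,300 × 30% = ¥63,990
  → ¥97,590

Tentative minimum tax:
  Base (financial-statement income): ¥430,300
  Less exemption ¥80,000 → base ¥350,300
  ¥350,300 × 24% = ¥84,072

¥97,590 > ¥84,072, so the standard income tax governs.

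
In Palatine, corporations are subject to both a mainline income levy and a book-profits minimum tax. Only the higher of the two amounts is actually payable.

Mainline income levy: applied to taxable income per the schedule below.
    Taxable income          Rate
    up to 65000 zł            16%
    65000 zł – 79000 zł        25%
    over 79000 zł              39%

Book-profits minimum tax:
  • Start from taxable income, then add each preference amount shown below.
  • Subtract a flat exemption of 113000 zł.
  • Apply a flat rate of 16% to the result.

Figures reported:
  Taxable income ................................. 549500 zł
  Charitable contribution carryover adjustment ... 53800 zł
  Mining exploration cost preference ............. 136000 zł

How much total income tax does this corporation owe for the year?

197395 zł

Mainline income levy:
  65000 zł × 16% = 10400 zł
  14000 zł × 25% = 3500 zł
  470500 zł × 39% = 183495 zł
  → 197395 zł

Book-profits minimum tax:
  Adjusted income: 549500 zł + 53800 zł + 136000 zł = 739300 zł
  Less exemption 113000 zł → base 626300 zł
  626300 zł × 16% = 100208 zł

197395 zł > 100208 zł, so the mainline income levy governs.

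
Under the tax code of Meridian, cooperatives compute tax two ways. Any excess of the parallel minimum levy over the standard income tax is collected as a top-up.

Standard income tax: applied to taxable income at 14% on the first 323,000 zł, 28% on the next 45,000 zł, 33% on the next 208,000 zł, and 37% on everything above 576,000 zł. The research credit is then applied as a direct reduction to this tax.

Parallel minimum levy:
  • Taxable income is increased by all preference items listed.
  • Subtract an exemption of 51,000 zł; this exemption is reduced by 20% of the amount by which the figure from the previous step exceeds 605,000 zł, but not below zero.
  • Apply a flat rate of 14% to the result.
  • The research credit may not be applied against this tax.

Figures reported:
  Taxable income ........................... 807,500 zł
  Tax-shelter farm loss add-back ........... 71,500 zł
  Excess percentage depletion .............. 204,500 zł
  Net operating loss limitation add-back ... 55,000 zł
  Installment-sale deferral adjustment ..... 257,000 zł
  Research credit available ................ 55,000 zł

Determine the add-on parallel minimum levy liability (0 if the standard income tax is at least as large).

38,255 zł

Parallel minimum levy:
  Adjusted income: 807,500 zł + 71,500 zł + 204,500 zł + 55,000 zł + 257,000 zł = 1,395,500 zł
  Exemption: 20% × (1,395,500 zł − 605,000 zł) = 158,100 zł ≥ 51,000 zł, so the exemption is fully phased out
  Base: 1,395,500 zł − 0 zł = 1,395,500 zł
  1,395,500 zł × 14% = 195,370 zł

Standard income tax:
  323,000 zł × 14% = 45,220 zł
  45,000 zł × 28% = 12,600 zł
  208,000 zł × 33% = 68,640 zł
  231,500 zł × 37% = 85,655 zł
  → 212,115 zł
  Less research credit 55,000 zł → 157,115 zł

Excess of parallel minimum levy over standard income tax: 195,370 zł − 157,115 zł = 38,255 zł.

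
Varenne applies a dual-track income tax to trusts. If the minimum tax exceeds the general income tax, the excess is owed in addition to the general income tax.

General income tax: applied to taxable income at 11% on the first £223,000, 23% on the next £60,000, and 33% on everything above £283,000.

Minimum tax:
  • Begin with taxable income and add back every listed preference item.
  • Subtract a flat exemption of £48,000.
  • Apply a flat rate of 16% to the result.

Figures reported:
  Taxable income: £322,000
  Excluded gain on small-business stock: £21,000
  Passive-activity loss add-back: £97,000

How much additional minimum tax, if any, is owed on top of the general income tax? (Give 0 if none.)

£11,520

Minimum tax:
  Adjusted income: £322,000 + £21,000 + £97,000 = £440,000
  Less exemption £48,000 → base £392,000
  £392,000 × 16% = £62,720

General income tax:
  £223,000 × 11% = £24,530
  £60,000 × 23% = £13,800
  £39,000 × 33% = £12,870
  → £51,200

Excess of minimum tax over general income tax: £62,720 − £51,200 = £11,520.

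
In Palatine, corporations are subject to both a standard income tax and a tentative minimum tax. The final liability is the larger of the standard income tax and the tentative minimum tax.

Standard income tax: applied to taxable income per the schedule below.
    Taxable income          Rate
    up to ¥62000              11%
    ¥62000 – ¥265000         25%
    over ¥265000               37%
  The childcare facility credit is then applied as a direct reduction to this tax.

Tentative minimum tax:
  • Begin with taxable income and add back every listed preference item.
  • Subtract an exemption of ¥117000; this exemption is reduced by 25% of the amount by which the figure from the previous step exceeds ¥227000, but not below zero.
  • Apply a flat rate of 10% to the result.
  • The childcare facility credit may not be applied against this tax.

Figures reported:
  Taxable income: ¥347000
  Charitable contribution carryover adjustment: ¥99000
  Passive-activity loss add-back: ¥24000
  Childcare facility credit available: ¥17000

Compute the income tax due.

¥70910

Standard income tax:
  ¥62000 × 11% = ¥6820
  ¥203000 × 25% = ¥50750
  ¥82000 × 37% = ¥30340
  → ¥87910
  Less childcare facility credit ¥17000 → ¥70910

Tentative minimum tax:
  Adjusted income: ¥347000 + ¥99000 + ¥24000 = ¥470000
  Exemption: ¥117000 − 25% × (¥470000 − ¥227000) = ¥117000 − ¥60750 = ¥56250
  Base: ¥470000 − ¥56250 = ¥413750
  ¥413750 × 10% = ¥41375

¥70910 > ¥41375, so the standard income tax governs.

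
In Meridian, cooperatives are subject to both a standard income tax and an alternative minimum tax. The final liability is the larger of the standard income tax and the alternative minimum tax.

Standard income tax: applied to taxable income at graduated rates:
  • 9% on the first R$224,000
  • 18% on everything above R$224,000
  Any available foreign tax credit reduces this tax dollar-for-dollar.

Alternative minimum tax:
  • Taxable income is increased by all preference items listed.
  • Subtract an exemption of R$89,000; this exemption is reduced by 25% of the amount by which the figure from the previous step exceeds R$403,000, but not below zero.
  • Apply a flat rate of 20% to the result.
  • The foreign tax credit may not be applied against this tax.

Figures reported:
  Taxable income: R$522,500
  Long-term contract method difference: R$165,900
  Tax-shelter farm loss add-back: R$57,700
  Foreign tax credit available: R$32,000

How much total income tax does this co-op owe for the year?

Alternative minimum tax:
  Adjusted income: R$522,500 + R$165,900 + R$57,700 = R$746,100
  Exemption: R$89,000 − 25% × (R$746,100 − R$403,000) = R$89,000 − R$85,775 = R$3,225
  Base: R$746,100 − R$3,225 = R$742,875
  R$742,875 × 20% = R$148,575

Standard income tax:
  R$224,000 × 9% = R$20,160
  R$298,500 × 18% = R$53,730
  → R$73,890
  Less foreign tax credit R$32,000 → R$41,890

R$148,575 > R$41,890, so the alternative minimum tax is the binding amount.

R$148,575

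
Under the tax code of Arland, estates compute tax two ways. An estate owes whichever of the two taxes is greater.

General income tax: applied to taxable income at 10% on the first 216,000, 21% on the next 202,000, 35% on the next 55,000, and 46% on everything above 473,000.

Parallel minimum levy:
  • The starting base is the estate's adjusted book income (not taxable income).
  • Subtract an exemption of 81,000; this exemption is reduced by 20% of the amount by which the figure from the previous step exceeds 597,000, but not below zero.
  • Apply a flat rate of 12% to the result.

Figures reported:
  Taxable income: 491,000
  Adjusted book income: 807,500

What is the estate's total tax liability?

92,232

General income tax:
  216,000 × 10% = 21,600
  202,000 × 21% = 42,420
  55,000 × 35% = 19,250
  18,000 × 46% = 8,280
  → 91,550

Parallel minimum levy:
  Base (adjusted book income): 807,500
  Exemption: 81,000 − 20% × (807,500 − 597,000) = 81,000 − 42,100 = 38,900
  Base: 807,500 − 38,900 = 768,600
  768,600 × 12% = 92,232

92,232 > 91,550, so the parallel minimum levy is the binding amount.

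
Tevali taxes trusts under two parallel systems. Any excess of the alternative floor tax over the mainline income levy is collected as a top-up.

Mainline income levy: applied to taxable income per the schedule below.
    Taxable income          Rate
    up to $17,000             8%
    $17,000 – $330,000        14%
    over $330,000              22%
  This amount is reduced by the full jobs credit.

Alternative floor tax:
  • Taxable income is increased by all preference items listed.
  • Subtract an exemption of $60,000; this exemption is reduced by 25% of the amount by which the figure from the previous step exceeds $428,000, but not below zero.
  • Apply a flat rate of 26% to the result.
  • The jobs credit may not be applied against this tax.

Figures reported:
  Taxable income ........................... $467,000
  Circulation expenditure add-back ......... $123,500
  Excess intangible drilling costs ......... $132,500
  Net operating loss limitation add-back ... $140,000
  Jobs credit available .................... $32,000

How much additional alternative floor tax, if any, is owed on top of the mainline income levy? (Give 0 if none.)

$181,060

Alternative floor tax:
  Adjusted income: $467,000 + $123,500 + $132,500 + $140,000 = $863,000
  Exemption: 25% × ($863,000 − $428,000) = $108,750 ≥ $60,000, so the exemption is fully phased out
  Base: $863,000 − $0 = $863,000
  $863,000 × 26% = $224,380

Mainline income levy:
  $17,000 × 8% = $1,360
  $313,000 × 14% = $43,820
  $137,000 × 22% = $30,140
  → $75,320
  Less jobs credit $32,000 → $43,320

Excess of alternative floor tax over mainline income levy: $224,380 − $43,320 = $181,060.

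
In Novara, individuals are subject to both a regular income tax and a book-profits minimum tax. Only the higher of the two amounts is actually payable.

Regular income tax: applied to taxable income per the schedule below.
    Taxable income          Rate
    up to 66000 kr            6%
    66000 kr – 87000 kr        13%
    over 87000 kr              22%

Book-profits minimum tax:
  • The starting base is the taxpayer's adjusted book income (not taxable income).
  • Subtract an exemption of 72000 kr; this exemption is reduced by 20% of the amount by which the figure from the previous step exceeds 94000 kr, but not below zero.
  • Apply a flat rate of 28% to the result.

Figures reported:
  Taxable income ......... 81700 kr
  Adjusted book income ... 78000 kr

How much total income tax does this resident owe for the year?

Regular income tax:
  66000 kr × 6% = 3960 kr
  15700 kr × 13% = 2041 kr
  → 6001 kr

Book-profits minimum tax:
  Base (adjusted book income): 78000 kr
  Exemption: 78000 kr ≤ 94000 kr, so full 72000 kr applies
  Base: 78000 kr − 72000 kr = 6000 kr
  6000 kr × 28% = 1680 kr

6001 kr > 1680 kr, so the regular income tax governs.

6001 kr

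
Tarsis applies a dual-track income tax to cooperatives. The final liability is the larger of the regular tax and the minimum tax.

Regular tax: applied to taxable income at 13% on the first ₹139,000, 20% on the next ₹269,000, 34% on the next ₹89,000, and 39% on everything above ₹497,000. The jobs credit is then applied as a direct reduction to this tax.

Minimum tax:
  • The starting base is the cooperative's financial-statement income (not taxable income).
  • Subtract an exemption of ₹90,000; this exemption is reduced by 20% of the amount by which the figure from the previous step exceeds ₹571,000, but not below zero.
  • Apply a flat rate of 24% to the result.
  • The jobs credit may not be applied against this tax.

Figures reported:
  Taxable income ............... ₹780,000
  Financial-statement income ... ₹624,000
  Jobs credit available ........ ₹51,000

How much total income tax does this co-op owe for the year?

₹161,500

Regular tax:
  ₹139,000 × 13% = ₹18,070
  ₹269,000 × 20% = ₹53,800
  ₹89,000 × 34% = ₹30,260
  ₹283,000 × 39% = ₹110,370
  → ₹212,500
  Less jobs credit ₹51,000 → ₹161,500

Minimum tax:
  Base (financial-statement income): ₹624,000
  Exemption: ₹90,000 − 20% × (₹624,000 − ₹571,000) = ₹90,000 − ₹10,600 = ₹79,400
  Base: ₹624,000 − ₹79,400 = ₹544,600
  ₹544,600 × 24% = ₹130,704

₹161,500 > ₹130,704, so the regular tax governs.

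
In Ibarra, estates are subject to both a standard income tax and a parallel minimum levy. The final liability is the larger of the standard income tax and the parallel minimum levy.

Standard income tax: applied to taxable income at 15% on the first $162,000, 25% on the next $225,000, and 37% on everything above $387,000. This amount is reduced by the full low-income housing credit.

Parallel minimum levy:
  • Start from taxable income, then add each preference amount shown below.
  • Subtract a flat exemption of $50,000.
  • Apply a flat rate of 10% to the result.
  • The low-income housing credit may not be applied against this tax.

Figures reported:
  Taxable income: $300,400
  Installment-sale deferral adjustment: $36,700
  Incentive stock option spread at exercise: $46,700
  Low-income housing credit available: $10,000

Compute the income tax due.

$48,900

Parallel minimum levy:
  Adjusted income: $300,400 + $36,700 + $46,700 = $383,800
  Less exemption $50,000 → base $333,800
  $333,800 × 10% = $33,380

Standard income tax:
  $162,000 × 15% = $24,300
  $138,400 × 25% = $34,600
  → $58,900
  Less low-income housing credit $10,000 → $48,900

$48,900 > $33,380, so the standard income tax governs.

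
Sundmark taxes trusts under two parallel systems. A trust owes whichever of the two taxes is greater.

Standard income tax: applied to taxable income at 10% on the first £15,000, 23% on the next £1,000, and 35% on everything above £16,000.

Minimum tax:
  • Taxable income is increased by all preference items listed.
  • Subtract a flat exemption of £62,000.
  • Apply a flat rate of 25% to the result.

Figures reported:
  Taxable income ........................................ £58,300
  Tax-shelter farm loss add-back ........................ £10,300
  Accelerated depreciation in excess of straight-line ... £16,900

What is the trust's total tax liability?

Minimum tax:
  Adjusted income: £58,300 + £10,300 + £16,900 = £85,500
  Less exemption £62,000 → base £23,500
  £23,500 × 25% = £5,875

Standard income tax:
  £15,000 × 10% = £1,500
  £1,000 × 23% = £230
  £42,300 × 35% = £14,805
  → £16,535

£16,535 > £5,875, so the standard income tax governs.

£16,535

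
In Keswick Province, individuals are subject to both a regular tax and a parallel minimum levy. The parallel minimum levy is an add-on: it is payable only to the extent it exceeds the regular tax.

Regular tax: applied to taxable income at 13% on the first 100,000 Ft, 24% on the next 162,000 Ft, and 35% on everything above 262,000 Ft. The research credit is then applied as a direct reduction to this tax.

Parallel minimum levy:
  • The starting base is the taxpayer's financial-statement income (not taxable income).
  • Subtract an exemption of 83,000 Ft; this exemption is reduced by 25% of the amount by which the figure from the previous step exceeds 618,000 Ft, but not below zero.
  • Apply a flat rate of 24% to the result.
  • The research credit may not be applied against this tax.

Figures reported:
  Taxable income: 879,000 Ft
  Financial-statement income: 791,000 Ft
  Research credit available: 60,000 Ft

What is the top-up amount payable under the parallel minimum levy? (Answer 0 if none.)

Regular tax:
  100,000 Ft × 13% = 13,000 Ft
  162,000 Ft × 24% = 38,880 Ft
  617,000 Ft × 35% = 215,950 Ft
  → 267,830 Ft
  Less research credit 60,000 Ft → 207,830 Ft

Parallel minimum levy:
  Base (financial-statement income): 791,000 Ft
  Exemption: 83,000 Ft − 25% × (791,000 Ft − 618,000 Ft) = 83,000 Ft − 43,250 Ft = 39,750 Ft
  Base: 791,000 Ft − 39,750 Ft = 751,250 Ft
  751,250 Ft × 24% = 180,300 Ft

180,300 Ft ≤ 207,830 Ft, so no add-on is due.

0 Ft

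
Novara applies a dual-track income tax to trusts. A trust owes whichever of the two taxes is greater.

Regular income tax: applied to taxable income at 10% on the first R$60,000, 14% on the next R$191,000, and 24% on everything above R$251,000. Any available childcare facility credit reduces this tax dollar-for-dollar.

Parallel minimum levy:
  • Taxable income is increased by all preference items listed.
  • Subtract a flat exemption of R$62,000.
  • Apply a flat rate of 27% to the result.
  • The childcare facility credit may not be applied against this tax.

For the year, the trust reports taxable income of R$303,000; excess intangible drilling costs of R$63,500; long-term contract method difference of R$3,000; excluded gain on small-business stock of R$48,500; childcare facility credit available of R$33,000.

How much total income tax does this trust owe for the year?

Regular income tax:
  R$60,000 × 10% = R$6,000
  R$191,000 × 14% = R$26,740
  R$52,000 × 24% = R$12,480
  → R$45,220
  Less childcare facility credit R$33,000 → R$12,220

Parallel minimum levy:
  Adjusted income: R$303,000 + R$63,500 + R$3,000 + R$48,500 = R$418,000
  Less exemption R$62,000 → base R$356,000
  R$356,000 × 27% = R$96,120

R$96,120 > R$12,220, so the parallel minimum levy is the binding amount.

R$96,120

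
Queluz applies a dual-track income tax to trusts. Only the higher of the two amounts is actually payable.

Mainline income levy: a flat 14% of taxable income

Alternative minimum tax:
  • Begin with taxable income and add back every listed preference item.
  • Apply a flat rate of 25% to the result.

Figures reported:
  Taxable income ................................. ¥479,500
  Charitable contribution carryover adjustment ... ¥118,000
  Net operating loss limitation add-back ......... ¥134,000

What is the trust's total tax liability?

Alternative minimum tax:
  Adjusted income: ¥479,500 + ¥118,000 + ¥134,000 = ¥731,500
  ¥731,500 × 25% = ¥182,875

Mainline income levy:
  ¥479,500 × 14% = ¥67,130

¥182,875 > ¥67,130, so the alternative minimum tax is the binding amount.

¥182,875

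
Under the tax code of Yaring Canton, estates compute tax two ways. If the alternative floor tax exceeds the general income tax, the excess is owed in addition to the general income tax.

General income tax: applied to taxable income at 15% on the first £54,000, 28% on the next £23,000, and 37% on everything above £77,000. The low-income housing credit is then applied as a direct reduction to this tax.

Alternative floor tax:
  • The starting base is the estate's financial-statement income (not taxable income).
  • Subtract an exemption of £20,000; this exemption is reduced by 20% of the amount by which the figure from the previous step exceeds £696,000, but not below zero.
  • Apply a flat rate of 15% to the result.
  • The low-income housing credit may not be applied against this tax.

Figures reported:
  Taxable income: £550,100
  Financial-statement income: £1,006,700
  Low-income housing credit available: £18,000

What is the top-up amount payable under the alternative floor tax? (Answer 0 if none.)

General income tax:
  £54,000 × 15% = £8,100
  £23,000 × 28% = £6,440
  £473,100 × 37% = £175,047
  → £189,587
  Less low-income housing credit £18,000 → £171,587

Alternative floor tax:
  Base (financial-statement income): £1,006,700
  Exemption: 20% × (£1,006,700 − £696,000) = £62,140 ≥ £20,000, so the exemption is fully phased out
  Base: £1,006,700 − £0 = £1,006,700
  £1,006,700 × 15% = £151,005

£151,005 ≤ £171,587, so no add-on is due.

£0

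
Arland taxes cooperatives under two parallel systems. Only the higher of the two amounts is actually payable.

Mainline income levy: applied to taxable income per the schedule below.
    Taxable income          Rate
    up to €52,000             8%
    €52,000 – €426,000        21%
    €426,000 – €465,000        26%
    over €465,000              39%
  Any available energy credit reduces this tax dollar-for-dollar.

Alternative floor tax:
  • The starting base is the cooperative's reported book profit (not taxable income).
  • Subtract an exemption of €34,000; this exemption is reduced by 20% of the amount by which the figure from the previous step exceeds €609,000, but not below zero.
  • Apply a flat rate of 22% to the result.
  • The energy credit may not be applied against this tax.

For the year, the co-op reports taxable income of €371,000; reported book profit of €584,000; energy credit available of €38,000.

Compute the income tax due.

€121,000

Alternative floor tax:
  Base (reported book profit): €584,000
  Exemption: €584,000 ≤ €609,000, so full €34,000 applies
  Base: €584,000 − €34,000 = €550,000
  €550,000 × 22% = €121,000

Mainline income levy:
  €52,000 × 8% = €4,160
  €319,000 × 21% = €66,990
  → €71,150
  Less energy credit €38,000 → €33,150

€121,000 > €33,150, so the alternative floor tax is the binding amount.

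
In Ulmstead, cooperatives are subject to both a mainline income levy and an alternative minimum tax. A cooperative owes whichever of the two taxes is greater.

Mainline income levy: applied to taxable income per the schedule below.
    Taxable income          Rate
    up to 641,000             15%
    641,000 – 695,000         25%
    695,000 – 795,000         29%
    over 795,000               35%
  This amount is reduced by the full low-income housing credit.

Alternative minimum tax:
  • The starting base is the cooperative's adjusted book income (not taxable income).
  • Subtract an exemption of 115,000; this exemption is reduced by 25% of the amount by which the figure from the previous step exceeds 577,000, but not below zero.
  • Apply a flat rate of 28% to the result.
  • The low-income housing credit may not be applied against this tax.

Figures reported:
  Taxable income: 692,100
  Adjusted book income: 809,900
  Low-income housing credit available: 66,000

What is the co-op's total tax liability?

210,875

Mainline income levy:
  641,000 × 15% = 96,150
  51,100 × 25% = 12,775
  → 108,925
  Less low-income housing credit 66,000 → 42,925

Alternative minimum tax:
  Base (adjusted book income): 809,900
  Exemption: 115,000 − 25% × (809,900 − 577,000) = 115,000 − 58,225 = 56,775
  Base: 809,900 − 56,775 = 753,125
  753,125 × 28% = 210,875

210,875 > 42,925, so the alternative minimum tax is the binding amount.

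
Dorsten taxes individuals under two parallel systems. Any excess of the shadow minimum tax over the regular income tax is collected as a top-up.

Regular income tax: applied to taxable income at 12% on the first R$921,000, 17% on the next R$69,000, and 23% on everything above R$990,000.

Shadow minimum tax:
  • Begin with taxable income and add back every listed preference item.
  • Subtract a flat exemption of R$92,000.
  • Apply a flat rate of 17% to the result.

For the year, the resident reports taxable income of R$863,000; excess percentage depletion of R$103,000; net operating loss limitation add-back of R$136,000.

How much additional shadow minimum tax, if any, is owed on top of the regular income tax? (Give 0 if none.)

Shadow minimum tax:
  Adjusted income: R$863,000 + R$103,000 + R$136,000 = R$1,102,000
  Less exemption R$92,000 → base R$1,010,000
  R$1,010,000 × 17% = R$171,700

Regular income tax:
  R$863,000 × 12% = R$103,560

Excess of shadow minimum tax over regular income tax: R$171,700 − R$103,560 = R$68,140.

R$68,140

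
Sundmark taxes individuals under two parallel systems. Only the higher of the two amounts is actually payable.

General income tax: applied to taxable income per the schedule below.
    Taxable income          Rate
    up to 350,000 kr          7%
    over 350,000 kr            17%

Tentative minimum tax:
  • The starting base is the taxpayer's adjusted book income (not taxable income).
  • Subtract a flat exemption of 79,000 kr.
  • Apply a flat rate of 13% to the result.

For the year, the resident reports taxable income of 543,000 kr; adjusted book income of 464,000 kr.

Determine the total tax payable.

Tentative minimum tax:
  Base (adjusted book income): 464,000 kr
  Less exemption 79,000 kr → base 385,000 kr
  385,000 kr × 13% = 50,050 kr

General income tax:
  350,000 kr × 7% = 24,500 kr
  193,000 kr × 17% = 32,810 kr
  → 57,310 kr

57,310 kr > 50,050 kr, so the general income tax governs.

57,310 kr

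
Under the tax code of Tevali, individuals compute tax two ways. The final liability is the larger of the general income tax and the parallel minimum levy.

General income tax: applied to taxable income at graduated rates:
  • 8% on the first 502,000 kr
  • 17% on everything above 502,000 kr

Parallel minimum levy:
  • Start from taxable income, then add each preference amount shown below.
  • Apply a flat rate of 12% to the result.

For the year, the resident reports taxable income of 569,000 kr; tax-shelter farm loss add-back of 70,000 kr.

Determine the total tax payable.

76,680 kr

Parallel minimum levy:
  Adjusted income: 569,000 kr + 70,000 kr = 639,000 kr
  639,000 kr × 12% = 76,680 kr

General income tax:
  502,000 kr × 8% = 40,160 kr
  67,000 kr × 17% = 11,390 kr
  → 51,550 kr

76,680 kr > 51,550 kr, so the parallel minimum levy is the binding amount.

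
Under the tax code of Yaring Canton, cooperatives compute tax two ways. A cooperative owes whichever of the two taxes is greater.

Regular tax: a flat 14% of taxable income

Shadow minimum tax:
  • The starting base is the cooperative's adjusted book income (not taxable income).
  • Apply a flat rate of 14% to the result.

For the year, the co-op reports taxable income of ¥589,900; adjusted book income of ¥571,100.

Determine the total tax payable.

¥82,586

Shadow minimum tax:
  Base (adjusted book income): ¥571,100
  ¥571,100 × 14% = ¥79,954

Regular tax:
  ¥589,900 × 14% = ¥82,586

¥82,586 > ¥79,954, so the regular tax governs.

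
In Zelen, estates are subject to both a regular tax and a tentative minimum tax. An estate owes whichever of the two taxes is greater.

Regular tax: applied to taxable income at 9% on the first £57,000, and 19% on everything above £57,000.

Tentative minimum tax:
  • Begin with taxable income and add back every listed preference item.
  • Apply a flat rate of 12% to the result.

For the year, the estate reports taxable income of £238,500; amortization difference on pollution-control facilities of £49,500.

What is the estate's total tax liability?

£39,615

Tentative minimum tax:
  Adjusted income: £238,500 + £49,500 = £288,000
  £288,000 × 12% = £34,560

Regular tax:
  £57,000 × 9% = £5,130
  £181,500 × 19% = £34,485
  → £39,615

£39,615 > £34,560, so the regular tax governs.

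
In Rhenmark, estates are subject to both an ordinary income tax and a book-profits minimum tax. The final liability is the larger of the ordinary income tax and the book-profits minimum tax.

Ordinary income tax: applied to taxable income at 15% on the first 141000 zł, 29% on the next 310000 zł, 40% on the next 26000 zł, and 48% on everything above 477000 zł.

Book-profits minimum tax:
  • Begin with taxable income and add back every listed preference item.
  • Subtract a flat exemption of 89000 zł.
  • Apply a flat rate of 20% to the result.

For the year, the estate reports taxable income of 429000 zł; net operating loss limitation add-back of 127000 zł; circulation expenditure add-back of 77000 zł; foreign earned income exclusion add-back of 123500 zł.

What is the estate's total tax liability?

Ordinary income tax:
  141000 zł × 15% = 21150 zł
  288000 zł × 29% = 83520 zł
  → 104670 zł

Book-profits minimum tax:
  Adjusted income: 429000 zł + 127000 zł + 77000 zł + 123500 zł = 756500 zł
  Less exemption 89000 zł → base 667500 zł
  667500 zł × 20% = 133500 zł

133500 zł > 104670 zł, so the book-profits minimum tax is the binding amount.

133500 zł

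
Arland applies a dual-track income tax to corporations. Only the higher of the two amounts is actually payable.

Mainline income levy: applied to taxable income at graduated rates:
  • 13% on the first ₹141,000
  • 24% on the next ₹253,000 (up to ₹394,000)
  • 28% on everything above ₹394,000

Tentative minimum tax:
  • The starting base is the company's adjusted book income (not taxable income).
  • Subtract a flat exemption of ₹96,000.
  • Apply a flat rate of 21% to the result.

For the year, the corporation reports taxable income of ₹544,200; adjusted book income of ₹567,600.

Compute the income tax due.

₹121,106

Mainline income levy:
  ₹141,000 × 13% = ₹18,330
  ₹253,000 × 24% = ₹60,720
  ₹150,200 × 28% = ₹42,056
  → ₹121,106

Tentative minimum tax:
  Base (adjusted book income): ₹567,600
  Less exemption ₹96,000 → base ₹471,600
  ₹471,600 × 21% = ₹99,036

₹121,106 > ₹99,036, so the mainline income levy governs.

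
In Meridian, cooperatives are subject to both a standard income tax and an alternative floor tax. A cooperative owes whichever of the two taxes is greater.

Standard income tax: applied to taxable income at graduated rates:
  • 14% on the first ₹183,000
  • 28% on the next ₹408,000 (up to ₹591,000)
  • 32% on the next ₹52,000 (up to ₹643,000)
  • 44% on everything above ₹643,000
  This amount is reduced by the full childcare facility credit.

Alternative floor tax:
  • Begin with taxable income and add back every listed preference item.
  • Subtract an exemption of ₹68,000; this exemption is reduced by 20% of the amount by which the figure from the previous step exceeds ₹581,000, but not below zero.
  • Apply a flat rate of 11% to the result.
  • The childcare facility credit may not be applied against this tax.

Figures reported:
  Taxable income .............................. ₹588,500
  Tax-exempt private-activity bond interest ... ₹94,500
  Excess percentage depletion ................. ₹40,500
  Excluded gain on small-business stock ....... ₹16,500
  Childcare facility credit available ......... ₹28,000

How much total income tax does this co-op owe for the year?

₹111,160

Alternative floor tax:
  Adjusted income: ₹588,500 + ₹94,500 + ₹40,500 + ₹16,500 = ₹740,000
  Exemption: ₹68,000 − 20% × (₹740,000 − ₹581,000) = ₹68,000 − ₹31,800 = ₹36,200
  Base: ₹740,000 − ₹36,200 = ₹703,800
  ₹703,800 × 11% = ₹77,418

Standard income tax:
  ₹183,000 × 14% = ₹25,620
  ₹405,500 × 28% = ₹113,540
  → ₹139,160
  Less childcare facility credit ₹28,000 → ₹111,160

₹111,160 > ₹77,418, so the standard income tax governs.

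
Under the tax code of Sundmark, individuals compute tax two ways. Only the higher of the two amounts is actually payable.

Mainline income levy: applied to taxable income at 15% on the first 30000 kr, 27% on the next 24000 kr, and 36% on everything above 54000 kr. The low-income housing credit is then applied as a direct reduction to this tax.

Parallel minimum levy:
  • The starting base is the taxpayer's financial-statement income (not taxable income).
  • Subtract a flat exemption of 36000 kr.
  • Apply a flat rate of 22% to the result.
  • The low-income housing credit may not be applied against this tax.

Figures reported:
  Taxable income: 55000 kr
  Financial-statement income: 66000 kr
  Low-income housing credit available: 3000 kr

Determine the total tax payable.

Parallel minimum levy:
  Base (financial-statement income): 66000 kr
  Less exemption 36000 kr → base 30000 kr
  30000 kr × 22% = 6600 kr

Mainline income levy:
  30000 kr × 15% = 4500 kr
  24000 kr × 27% = 6480 kr
  1000 kr × 36% = 360 kr
  → 11340 kr
  Less low-income housing credit 3000 kr → 8340 kr

8340 kr > 6600 kr, so the mainline income levy governs.

8340 kr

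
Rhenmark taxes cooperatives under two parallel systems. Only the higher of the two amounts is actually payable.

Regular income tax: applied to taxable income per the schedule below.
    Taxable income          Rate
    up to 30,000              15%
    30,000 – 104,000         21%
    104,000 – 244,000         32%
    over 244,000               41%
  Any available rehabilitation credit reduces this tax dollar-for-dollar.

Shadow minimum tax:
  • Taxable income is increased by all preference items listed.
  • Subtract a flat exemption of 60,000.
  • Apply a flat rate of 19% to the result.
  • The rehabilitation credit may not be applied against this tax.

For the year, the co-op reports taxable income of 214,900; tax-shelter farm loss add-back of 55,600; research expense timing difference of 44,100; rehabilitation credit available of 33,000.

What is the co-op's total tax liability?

Shadow minimum tax:
  Adjusted income: 214,900 + 55,600 + 44,100 = 314,600
  Less exemption 60,000 → base 254,600
  254,600 × 19% = 48,374

Regular income tax:
  30,000 × 15% = 4,500
  74,000 × 21% = 15,540
  110,900 × 32% = 35,488
  → 55,528
  Less rehabilitation credit 33,000 → 22,528

48,374 > 22,528, so the shadow minimum tax is the binding amount.

48,374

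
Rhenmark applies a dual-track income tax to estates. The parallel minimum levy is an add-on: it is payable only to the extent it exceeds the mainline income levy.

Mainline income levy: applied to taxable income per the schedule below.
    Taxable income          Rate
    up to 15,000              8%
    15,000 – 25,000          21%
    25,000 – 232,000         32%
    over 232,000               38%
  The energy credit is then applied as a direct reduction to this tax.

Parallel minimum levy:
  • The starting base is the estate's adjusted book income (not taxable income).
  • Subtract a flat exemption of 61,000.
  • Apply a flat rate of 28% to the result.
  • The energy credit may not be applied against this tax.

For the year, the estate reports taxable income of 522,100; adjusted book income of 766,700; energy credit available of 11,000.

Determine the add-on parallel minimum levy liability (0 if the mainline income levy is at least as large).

28,818

Mainline income levy:
  15,000 × 8% = 1,200
  10,000 × 21% = 2,100
  207,000 × 32% = 66,240
  290,100 × 38% = 110,238
  → 179,778
  Less energy credit 11,000 → 168,778

Parallel minimum levy:
  Base (adjusted book income): 766,700
  Less exemption 61,000 → base 705,700
  705,700 × 28% = 197,596

Excess of parallel minimum levy over mainline income levy: 197,596 − 168,778 = 28,818.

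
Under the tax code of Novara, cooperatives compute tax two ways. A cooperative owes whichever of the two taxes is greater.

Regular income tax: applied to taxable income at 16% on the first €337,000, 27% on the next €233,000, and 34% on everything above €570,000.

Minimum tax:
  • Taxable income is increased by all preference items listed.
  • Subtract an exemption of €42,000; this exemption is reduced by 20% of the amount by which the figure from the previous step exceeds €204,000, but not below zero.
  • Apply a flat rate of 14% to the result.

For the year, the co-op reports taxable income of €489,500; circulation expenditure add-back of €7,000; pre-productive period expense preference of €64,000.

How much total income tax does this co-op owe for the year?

€95,095

Minimum tax:
  Adjusted income: €489,500 + €7,000 + €64,000 = €560,500
  Exemption: 20% × (€560,500 − €204,000) = €71,300 ≥ €42,000, so the exemption is fully phased out
  Base: €560,500 − €0 = €560,500
  €560,500 × 14% = €78,470

Regular income tax:
  €337,000 × 16% = €53,920
  €152,500 × 27% = €41,175
  → €95,095

€95,095 > €78,470, so the regular income tax governs.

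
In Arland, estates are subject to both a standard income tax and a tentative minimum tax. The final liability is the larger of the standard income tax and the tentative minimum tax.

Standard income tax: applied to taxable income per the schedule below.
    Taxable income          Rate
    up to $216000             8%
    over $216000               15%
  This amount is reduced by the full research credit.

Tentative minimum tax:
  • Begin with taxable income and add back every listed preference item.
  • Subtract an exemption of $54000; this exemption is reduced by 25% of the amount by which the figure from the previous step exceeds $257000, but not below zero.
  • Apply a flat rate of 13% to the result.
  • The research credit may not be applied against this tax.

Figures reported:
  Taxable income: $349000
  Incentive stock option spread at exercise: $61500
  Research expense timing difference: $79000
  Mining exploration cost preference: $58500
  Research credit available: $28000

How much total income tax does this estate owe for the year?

$71240

Tentative minimum tax:
  Adjusted income: $349000 + $61500 + $79000 + $58500 = $548000
  Exemption: 25% × ($548000 − $257000) = $72750 ≥ $54000, so the exemption is fully phased out
  Base: $548000 − $0 = $548000
  $548000 × 13% = $71240

Standard income tax:
  $216000 × 8% = $17280
  $133000 × 15% = $19950
  → $37230
  Less research credit $28000 → $9230

$71240 > $9230, so the tentative minimum tax is the binding amount.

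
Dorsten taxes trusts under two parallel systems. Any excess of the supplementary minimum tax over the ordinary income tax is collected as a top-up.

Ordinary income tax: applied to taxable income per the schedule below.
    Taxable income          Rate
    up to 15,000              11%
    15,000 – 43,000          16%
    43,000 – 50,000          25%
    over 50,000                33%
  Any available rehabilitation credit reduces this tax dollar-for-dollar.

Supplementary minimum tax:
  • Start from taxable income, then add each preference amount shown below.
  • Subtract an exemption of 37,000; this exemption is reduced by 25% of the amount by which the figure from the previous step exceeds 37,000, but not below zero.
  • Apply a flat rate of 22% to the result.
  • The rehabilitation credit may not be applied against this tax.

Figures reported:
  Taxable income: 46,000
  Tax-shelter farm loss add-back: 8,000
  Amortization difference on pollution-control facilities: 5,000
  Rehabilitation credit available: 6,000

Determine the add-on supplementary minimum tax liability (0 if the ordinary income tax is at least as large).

5,170

Ordinary income tax:
  15,000 × 11% = 1,650
  28,000 × 16% = 4,480
  3,000 × 25% = 750
  → 6,880
  Less rehabilitation credit 6,000 → 880

Supplementary minimum tax:
  Adjusted income: 46,000 + 8,000 + 5,000 = 59,000
  Exemption: 37,000 − 25% × (59,000 − 37,000) = 37,000 − 5,500 = 31,500
  Base: 59,000 − 31,500 = 27,500
  27,500 × 22% = 6,050

Excess of supplementary minimum tax over ordinary income tax: 6,050 − 880 = 5,170.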